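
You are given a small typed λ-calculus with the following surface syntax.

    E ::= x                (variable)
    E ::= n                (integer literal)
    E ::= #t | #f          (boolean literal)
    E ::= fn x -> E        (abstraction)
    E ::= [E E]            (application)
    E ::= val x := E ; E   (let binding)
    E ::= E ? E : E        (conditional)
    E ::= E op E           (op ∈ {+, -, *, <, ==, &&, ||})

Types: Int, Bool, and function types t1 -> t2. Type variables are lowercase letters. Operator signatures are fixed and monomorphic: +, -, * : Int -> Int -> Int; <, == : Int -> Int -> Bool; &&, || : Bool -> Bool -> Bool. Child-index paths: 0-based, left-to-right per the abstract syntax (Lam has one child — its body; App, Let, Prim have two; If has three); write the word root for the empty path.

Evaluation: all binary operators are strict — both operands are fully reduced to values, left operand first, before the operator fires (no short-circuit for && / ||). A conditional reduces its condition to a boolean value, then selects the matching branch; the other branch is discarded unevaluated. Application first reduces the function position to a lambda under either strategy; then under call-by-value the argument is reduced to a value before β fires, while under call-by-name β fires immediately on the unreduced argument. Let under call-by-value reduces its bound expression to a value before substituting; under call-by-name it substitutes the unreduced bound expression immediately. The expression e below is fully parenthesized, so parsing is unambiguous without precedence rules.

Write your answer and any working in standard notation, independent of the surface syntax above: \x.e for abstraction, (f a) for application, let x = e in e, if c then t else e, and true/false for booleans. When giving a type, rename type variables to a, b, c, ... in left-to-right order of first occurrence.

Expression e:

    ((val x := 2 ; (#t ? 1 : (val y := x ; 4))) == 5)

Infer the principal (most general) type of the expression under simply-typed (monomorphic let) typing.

Trace:
let x : Int
  unify Bool ~ Bool
x : Int
let y : Int
  unify Int ~ Int
  unify Int ~ Int
  unify Int ~ Int

Answer: Bool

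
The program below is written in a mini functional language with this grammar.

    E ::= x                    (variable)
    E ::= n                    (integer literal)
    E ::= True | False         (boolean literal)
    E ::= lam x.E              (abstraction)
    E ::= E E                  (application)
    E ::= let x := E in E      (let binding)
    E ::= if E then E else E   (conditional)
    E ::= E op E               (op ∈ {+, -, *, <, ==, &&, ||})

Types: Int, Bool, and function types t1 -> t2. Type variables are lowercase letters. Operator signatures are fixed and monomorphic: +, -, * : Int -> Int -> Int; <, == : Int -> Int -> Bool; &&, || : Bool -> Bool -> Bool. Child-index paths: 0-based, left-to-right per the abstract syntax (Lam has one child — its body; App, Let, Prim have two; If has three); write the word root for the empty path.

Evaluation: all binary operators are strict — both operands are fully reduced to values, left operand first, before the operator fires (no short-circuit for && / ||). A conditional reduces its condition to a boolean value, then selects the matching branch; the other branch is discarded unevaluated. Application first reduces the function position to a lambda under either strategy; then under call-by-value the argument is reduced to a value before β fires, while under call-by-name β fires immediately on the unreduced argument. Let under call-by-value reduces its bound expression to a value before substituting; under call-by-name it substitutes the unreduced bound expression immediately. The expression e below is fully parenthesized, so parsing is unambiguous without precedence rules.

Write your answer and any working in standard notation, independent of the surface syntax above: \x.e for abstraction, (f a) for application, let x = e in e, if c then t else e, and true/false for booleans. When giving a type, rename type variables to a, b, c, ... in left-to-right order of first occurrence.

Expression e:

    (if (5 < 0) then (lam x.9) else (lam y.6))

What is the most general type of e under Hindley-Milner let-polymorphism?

Answer: a -> Int

Trace:
  unify Int ~ Int
  unify Int ~ Int
  unify Bool ~ Bool
\x._ : a -> Int
\y._ : b -> Int
  unify a -> Int ~ b -> Int
  unify a ~ b
  unify Int ~ Int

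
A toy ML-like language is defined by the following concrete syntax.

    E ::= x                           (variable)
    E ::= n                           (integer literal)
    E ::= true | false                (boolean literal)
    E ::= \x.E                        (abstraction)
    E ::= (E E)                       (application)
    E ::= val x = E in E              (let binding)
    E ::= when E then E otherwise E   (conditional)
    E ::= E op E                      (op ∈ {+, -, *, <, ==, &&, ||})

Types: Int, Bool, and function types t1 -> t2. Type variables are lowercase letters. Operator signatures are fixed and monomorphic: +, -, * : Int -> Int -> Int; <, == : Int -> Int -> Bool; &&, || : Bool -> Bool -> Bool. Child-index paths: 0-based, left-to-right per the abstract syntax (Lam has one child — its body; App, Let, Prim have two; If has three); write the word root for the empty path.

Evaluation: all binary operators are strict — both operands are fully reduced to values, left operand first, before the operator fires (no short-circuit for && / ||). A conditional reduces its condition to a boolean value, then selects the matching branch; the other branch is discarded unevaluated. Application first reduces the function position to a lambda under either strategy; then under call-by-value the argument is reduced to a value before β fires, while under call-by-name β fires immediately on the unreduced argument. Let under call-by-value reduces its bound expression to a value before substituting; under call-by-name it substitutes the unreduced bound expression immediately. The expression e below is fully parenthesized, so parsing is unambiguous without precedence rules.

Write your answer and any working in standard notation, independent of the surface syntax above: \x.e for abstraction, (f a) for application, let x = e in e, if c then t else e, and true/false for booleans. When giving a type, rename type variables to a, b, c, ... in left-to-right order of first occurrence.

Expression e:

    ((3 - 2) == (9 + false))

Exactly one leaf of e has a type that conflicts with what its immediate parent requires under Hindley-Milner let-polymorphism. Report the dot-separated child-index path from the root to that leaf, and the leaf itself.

Derivation:
  unify Int ~ Int
  unify Int ~ Int
  unify Int ~ Int
  unify Int ~ Int
  unify Bool ~ Int
  FAIL: mismatch Bool ~ Int

Answer: 1.1 : false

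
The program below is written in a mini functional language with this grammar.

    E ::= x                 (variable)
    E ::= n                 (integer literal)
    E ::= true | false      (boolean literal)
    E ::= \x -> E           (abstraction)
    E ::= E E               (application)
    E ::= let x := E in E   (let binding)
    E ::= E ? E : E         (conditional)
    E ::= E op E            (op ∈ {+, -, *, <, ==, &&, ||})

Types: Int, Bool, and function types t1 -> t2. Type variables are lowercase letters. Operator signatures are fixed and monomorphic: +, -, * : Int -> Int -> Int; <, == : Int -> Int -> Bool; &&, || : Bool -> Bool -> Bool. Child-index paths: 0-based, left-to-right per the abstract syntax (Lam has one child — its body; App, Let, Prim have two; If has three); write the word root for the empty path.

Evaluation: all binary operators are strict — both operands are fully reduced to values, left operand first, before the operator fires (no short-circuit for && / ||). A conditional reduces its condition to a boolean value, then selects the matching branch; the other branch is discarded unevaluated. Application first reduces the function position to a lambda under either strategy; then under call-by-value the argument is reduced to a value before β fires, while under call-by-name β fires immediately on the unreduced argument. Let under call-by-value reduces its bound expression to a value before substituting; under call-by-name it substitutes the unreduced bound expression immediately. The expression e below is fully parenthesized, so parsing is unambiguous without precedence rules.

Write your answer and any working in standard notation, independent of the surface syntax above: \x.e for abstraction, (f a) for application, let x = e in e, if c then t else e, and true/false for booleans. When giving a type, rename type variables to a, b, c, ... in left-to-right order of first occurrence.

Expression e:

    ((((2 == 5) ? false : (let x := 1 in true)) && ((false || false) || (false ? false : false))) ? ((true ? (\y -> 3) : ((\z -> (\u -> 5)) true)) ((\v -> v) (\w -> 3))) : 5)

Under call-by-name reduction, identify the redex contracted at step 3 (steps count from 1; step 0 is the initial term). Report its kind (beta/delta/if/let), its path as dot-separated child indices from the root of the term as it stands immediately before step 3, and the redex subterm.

Trace:
step 0: (if ((if (2 == 5) then false else (let x = 1 in true)) && ((false || false) || (if false then false else false))) then ((if true then (\y.3) else ((\z.(\u.5)) true)) ((\v.v) (\w.3))) else 5)
step 1: [delta@0.0.0] (if ((if false then false else (let x = 1 in true)) && ((false || false) || (if false then false else false))) then ((if true then (\y.3) else ((\z.(\u.5)) true)) ((\v.v) (\w.3))) else 5)
step 2: [if@0.0] (if ((let x = 1 in true) && ((false || false) || (if false then false else false))) then ((if true then (\y.3) else ((\z.(\u.5)) true)) ((\v.v) (\w.3))) else 5)
step 3: [let@0.0] (if (true && ((false || false) || (if false then false else false))) then ((if true then (\y.3) else ((\z.(\u.5)) true)) ((\v.v) (\w.3))) else 5)

Answer: let at 0.0 : (let x = 1 in true)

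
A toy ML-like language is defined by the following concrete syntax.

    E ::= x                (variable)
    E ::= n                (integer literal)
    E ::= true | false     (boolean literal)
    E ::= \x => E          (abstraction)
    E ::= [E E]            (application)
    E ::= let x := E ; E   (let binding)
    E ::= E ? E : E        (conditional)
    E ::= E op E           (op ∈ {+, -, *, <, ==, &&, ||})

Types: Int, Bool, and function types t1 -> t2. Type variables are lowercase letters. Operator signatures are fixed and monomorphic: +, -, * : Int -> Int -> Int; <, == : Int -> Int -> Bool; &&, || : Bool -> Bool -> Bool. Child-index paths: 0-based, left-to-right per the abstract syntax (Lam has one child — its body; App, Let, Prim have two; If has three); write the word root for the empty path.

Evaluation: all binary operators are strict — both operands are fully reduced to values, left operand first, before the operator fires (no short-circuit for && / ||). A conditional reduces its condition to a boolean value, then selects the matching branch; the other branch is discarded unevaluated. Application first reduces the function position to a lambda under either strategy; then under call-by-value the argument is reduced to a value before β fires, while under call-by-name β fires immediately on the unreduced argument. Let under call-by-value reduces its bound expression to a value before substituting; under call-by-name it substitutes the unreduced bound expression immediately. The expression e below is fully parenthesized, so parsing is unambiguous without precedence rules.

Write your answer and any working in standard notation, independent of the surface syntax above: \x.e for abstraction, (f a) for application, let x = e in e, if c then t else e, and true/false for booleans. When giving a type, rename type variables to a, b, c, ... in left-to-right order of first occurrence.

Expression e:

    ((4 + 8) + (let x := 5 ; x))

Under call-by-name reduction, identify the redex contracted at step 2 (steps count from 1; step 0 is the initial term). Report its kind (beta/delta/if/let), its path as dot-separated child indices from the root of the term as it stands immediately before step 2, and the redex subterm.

Answer: let at 1 : (let x = 5 in x)

Trace:
step 0: ((4 + 8) + (let x = 5 in x))
step 1: [delta@0] (12 + (let x = 5 in x))
step 2: [let@1] (12 + 5)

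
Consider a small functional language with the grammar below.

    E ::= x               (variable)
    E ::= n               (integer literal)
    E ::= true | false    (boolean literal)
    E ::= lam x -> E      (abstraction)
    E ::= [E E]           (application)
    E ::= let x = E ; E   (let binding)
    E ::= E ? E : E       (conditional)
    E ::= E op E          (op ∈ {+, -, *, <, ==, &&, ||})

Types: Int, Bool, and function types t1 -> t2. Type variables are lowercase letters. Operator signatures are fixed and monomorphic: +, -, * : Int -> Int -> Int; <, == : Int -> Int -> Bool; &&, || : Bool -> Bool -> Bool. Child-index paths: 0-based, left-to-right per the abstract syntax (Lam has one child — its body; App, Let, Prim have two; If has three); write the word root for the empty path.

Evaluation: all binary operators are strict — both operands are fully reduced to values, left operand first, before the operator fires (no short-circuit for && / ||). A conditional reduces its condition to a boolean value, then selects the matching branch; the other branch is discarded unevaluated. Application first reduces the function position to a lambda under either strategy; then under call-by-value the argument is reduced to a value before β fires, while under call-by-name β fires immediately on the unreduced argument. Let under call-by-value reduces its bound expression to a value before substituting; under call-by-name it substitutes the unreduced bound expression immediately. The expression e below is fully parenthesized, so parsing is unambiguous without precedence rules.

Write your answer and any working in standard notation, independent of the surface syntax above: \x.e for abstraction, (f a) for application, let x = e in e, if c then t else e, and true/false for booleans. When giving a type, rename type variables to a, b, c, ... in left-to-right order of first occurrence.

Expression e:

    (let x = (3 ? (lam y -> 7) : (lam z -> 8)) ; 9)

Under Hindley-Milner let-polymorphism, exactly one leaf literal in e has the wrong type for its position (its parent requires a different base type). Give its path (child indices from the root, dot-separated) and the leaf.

Answer: 0.0 : 3

Trace:
  unify Int ~ Bool
  FAIL: mismatch Int ~ Bool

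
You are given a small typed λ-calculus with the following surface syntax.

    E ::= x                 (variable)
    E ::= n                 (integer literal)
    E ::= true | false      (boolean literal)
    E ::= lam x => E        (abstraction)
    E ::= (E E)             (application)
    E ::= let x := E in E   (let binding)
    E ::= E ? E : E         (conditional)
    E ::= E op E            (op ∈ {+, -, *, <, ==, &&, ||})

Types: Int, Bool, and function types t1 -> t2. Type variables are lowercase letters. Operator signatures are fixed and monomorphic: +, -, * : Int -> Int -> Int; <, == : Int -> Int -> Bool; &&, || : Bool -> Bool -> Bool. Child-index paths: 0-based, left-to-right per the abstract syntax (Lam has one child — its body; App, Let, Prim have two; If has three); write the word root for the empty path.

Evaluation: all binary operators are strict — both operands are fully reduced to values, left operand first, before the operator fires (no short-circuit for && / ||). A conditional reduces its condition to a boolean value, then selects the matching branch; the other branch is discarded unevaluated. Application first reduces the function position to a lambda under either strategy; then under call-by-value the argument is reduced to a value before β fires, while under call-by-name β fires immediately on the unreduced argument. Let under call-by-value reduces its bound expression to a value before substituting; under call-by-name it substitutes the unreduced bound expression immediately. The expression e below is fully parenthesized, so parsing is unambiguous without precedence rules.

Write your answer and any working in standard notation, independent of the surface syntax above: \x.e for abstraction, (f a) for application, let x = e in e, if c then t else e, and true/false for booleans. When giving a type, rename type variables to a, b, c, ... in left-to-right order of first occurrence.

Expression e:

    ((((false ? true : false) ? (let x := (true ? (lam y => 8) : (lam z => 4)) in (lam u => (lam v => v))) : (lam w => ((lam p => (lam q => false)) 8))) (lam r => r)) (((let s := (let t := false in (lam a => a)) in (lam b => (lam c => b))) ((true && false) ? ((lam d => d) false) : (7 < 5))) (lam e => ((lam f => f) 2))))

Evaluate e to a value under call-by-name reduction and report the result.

Derivation:
step 0: (((if (if false then true else false) then (let x = (if true then (\y.8) else (\z.4)) in (\u.(\v.v))) else (\w.((\p.(\q.false)) 8))) (\r.r)) (((let s = (let t = false in (\a.a)) in (\b.(\c.b))) (if (true && false) then ((\d.d) false) else (7 < 5))) (\e.((\f.f) 2))))
step 1: [if@0.0.0] (((if false then (let x = (if true then (\y.8) else (\z.4)) in (\u.(\v.v))) else (\w.((\p.(\q.false)) 8))) (\r.r)) (((let s = (let t = false in (\a.a)) in (\b.(\c.b))) (if (true && false) then ((\d.d) false) else (7 < 5))) (\e.((\f.f) 2))))
step 2: [if@0.0] (((\w.((\p.(\q.false)) 8)) (\r.r)) (((let s = (let t = false in (\a.a)) in (\b.(\c.b))) (if (true && false) then ((\d.d) false) else (7 < 5))) (\e.((\f.f) 2))))
step 3: [beta@0] (((\p.(\q.false)) 8) (((let s = (let t = false in (\a.a)) in (\b.(\c.b))) (if (true && false) then ((\d.d) false) else (7 < 5))) (\e.((\f.f) 2))))
step 4: [beta@0] ((\q.false) (((let s = (let t = false in (\a.a)) in (\b.(\c.b))) (if (true && false) then ((\d.d) false) else (7 < 5))) (\e.((\f.f) 2))))
step 5: [beta@root] false

Answer: false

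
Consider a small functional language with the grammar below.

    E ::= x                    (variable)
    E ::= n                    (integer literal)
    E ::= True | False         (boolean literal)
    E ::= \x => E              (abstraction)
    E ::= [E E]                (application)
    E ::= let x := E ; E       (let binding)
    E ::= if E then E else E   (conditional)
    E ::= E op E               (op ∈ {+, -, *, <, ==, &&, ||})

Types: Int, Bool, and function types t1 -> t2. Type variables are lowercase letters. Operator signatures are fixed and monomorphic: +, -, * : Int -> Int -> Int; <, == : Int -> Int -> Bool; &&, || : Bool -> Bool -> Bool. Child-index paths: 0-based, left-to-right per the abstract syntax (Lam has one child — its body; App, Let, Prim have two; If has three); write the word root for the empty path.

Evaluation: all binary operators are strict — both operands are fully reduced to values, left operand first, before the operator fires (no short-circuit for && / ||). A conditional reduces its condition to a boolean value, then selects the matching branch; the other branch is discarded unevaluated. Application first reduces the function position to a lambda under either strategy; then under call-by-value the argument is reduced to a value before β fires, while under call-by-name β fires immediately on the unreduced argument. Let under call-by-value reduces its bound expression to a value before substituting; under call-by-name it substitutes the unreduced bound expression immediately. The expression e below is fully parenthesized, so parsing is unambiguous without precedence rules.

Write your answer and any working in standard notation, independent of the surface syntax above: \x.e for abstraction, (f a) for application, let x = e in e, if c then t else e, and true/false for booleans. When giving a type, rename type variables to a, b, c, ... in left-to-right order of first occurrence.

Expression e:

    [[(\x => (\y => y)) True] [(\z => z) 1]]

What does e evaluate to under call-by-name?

Answer: 1

Working:
step 0: (((\x.(\y.y)) true) ((\z.z) 1))
step 1: [beta@0] ((\y.y) ((\z.z) 1))
step 2: [beta@root] ((\z.z) 1)
step 3: [beta@root] 1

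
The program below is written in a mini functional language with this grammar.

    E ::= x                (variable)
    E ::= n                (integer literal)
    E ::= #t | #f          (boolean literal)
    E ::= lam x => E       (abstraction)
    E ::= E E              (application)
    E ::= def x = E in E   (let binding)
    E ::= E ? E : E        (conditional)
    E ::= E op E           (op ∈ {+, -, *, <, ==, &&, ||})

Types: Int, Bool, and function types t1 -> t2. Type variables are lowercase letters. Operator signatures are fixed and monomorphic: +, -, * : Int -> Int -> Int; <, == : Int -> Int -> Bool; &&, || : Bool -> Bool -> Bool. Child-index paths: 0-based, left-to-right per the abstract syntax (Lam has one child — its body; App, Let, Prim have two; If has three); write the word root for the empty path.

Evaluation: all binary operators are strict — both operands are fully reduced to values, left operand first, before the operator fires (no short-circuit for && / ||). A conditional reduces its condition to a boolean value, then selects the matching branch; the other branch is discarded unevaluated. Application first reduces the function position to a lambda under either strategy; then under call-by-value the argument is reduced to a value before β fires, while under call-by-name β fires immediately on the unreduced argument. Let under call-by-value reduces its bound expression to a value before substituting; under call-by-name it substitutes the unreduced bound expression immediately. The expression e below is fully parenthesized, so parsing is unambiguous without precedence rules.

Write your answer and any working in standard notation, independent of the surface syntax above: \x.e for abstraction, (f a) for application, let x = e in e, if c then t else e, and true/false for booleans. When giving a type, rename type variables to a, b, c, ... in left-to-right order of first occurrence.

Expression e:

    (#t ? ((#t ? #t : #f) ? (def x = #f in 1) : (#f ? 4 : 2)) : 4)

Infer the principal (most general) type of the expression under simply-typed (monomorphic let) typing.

Answer: Int

Trace:
  unify Bool ~ Bool
  unify Bool ~ Bool
  unify Bool ~ Bool
  unify Bool ~ Bool
let x : Bool
  unify Bool ~ Bool
  unify Int ~ Int
  unify Int ~ Int
  unify Int ~ Int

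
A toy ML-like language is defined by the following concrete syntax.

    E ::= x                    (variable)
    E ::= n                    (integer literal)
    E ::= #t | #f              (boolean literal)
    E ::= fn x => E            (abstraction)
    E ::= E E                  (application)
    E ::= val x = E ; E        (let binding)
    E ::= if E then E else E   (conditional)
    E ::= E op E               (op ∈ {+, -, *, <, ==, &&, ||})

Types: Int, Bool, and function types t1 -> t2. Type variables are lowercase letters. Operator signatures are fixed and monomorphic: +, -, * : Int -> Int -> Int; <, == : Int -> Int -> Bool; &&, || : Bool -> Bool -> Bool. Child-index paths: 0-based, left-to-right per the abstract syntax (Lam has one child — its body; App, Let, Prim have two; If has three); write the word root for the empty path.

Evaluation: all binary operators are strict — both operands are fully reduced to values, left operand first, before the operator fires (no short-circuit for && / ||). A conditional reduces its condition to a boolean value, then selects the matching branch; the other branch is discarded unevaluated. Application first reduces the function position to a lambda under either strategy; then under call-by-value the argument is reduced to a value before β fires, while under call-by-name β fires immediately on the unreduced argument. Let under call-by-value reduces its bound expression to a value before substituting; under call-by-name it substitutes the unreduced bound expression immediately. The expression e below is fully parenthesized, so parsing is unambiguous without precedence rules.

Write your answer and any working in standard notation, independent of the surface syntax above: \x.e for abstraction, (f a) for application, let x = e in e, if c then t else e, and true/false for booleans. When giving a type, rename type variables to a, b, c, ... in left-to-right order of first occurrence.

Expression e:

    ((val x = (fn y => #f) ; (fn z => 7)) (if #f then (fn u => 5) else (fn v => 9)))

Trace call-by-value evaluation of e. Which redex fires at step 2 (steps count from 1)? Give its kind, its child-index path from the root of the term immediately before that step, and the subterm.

Answer: if at 1 : (if false then (\u.5) else (\v.9))

Derivation:
step 0: ((let x = (\y.false) in (\z.7)) (if false then (\u.5) else (\v.9)))
step 1: [let@0] ((\z.7) (if false then (\u.5) else (\v.9)))
step 2: [if@1] ((\z.7) (\v.9))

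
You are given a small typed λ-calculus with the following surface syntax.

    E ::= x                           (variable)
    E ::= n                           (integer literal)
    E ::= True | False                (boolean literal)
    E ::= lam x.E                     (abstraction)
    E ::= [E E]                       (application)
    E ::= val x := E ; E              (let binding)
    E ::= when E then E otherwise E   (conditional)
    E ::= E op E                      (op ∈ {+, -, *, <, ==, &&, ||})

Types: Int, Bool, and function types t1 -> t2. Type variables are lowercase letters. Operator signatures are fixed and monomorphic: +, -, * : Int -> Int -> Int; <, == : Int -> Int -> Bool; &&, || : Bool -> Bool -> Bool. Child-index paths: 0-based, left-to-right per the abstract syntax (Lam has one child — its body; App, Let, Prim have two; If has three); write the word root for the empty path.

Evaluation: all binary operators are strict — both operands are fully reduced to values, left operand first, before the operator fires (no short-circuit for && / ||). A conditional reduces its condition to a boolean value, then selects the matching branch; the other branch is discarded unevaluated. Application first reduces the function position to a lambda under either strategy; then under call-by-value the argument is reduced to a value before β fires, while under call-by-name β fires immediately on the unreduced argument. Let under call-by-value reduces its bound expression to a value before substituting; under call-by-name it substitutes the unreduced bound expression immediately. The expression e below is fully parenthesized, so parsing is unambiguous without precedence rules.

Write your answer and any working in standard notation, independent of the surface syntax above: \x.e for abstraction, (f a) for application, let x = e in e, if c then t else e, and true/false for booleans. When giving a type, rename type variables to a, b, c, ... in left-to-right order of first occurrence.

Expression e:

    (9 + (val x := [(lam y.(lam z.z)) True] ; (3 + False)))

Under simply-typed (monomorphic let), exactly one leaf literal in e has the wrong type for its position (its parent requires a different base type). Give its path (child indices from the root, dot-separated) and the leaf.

Answer: 1.1.1 : false

Trace:
  unify Int ~ Int
z : b
\z._ : b -> b
\y._ : a -> b -> b
  unify a -> b -> b ~ Bool -> c
  unify a ~ Bool
  unify b -> b ~ c
_ _ : b -> b
let x : b -> b
  unify Int ~ Int
  unify Bool ~ Int
  FAIL: mismatch Bool ~ Int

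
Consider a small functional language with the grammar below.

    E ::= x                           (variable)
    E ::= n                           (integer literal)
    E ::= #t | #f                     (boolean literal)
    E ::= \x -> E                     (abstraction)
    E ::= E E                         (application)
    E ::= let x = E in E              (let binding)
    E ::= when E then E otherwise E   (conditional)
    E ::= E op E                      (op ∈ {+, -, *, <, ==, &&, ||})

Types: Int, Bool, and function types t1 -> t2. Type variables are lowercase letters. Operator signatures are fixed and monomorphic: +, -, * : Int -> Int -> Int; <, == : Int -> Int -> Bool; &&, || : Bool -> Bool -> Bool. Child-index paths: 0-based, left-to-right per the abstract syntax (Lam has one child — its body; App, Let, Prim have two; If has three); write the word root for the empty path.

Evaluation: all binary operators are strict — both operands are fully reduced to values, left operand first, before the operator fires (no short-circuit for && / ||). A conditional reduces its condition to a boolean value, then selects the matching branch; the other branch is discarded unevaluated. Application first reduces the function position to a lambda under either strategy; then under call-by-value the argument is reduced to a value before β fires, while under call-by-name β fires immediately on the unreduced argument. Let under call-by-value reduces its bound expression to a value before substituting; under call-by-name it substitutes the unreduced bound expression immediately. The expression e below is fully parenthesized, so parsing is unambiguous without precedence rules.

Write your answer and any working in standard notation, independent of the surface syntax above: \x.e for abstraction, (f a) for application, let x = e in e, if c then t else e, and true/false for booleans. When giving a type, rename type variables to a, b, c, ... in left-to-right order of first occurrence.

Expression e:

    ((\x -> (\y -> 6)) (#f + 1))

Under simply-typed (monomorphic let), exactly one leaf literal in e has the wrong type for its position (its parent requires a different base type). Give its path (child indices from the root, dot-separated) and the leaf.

Answer: 1.0 : false

Derivation:
\y._ : b -> Int
\x._ : a -> b -> Int
  unify Bool ~ Int
  FAIL: mismatch Bool ~ Int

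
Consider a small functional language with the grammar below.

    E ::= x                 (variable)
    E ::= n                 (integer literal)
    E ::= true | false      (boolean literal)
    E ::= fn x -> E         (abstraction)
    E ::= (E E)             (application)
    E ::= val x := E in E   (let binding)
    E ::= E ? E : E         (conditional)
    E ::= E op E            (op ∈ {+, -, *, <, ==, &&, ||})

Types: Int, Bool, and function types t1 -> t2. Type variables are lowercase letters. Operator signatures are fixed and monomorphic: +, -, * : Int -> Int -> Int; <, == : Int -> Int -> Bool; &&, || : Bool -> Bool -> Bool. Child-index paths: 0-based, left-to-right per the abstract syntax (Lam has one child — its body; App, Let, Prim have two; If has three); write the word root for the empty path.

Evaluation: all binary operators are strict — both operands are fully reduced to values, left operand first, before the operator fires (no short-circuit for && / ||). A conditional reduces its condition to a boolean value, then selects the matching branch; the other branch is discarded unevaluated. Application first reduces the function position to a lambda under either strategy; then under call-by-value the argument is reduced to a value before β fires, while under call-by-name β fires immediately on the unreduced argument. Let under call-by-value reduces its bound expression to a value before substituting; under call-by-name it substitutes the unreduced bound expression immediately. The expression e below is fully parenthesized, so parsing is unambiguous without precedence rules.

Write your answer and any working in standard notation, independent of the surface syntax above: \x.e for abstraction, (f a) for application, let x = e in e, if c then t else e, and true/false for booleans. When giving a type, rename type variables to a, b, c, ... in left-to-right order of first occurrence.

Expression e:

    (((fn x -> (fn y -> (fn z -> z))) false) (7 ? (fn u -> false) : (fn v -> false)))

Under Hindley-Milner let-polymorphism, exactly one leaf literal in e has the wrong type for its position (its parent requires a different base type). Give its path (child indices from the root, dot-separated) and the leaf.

Answer: 1.0 : 7

Trace:
z : c
\z._ : c -> c
\y._ : b -> c -> c
\x._ : a -> b -> c -> c
  unify a -> b -> c -> c ~ Bool -> d
  unify a ~ Bool
  unify b -> c -> c ~ d
_ _ : b -> c -> c
  unify Int ~ Bool
  FAIL: mismatch Int ~ Bool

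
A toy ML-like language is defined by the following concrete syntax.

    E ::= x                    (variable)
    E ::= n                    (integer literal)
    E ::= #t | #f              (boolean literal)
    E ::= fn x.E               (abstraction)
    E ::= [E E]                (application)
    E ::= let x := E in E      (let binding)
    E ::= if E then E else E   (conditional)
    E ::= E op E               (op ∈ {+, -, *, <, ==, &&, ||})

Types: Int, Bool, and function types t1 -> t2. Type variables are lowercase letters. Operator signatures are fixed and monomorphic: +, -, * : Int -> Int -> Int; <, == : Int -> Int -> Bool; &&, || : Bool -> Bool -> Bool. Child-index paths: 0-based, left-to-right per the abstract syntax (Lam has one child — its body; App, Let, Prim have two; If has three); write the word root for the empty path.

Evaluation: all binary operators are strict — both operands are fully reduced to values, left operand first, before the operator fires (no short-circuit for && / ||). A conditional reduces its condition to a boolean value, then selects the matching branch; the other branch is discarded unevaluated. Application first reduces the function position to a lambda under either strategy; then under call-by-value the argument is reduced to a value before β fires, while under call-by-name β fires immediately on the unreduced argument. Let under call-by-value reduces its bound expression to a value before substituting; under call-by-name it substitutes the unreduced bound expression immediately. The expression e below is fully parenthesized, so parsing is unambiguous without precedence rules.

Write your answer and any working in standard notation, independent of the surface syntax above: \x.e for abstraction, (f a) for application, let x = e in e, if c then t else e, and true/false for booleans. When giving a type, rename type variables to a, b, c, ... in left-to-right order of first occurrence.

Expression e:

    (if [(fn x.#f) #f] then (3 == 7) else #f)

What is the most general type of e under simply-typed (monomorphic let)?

Derivation:
\x._ : a -> Bool
  unify a -> Bool ~ Bool -> b
  unify a ~ Bool
  unify Bool ~ b
_ _ : Bool
  unify Bool ~ Bool
  unify Int ~ Int
  unify Int ~ Int
  unify Bool ~ Bool

Answer: Bool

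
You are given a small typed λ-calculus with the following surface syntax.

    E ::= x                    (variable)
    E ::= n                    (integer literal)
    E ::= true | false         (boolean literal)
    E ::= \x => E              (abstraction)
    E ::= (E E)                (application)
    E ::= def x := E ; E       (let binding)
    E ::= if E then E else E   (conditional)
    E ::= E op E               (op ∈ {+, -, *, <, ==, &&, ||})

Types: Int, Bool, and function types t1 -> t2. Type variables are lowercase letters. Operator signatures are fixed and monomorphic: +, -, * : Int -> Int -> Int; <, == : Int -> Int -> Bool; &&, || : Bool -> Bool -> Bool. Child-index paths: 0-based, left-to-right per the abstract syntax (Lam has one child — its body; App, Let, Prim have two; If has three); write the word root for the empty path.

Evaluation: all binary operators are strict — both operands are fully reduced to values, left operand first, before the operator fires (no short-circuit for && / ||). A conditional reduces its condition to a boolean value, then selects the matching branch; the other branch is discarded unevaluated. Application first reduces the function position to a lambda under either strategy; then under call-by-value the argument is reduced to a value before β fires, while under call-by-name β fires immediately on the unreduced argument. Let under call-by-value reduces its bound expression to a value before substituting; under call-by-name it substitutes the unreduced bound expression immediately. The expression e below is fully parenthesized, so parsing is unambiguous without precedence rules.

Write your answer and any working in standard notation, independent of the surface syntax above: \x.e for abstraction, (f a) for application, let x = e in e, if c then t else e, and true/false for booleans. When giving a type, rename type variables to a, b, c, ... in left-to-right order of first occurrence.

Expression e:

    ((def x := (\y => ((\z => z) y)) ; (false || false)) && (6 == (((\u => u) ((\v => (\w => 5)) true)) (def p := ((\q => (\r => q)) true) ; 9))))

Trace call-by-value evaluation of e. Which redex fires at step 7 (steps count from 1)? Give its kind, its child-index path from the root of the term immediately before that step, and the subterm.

Answer: beta at 1.1 : ((\w.5) 9)

Working:
step 0: ((let x = (\y.((\z.z) y)) in (false || false)) && (6 == (((\u.u) ((\v.(\w.5)) true)) (let p = ((\q.(\r.q)) true) in 9))))
step 1: [let@0] ((false || false) && (6 == (((\u.u) ((\v.(\w.5)) true)) (let p = ((\q.(\r.q)) true) in 9))))
step 2: [delta@0] (false && (6 == (((\u.u) ((\v.(\w.5)) true)) (let p = ((\q.(\r.q)) true) in 9))))
step 3: [beta@1.1.0.1] (false && (6 == (((\u.u) (\w.5)) (let p = ((\q.(\r.q)) true) in 9))))
step 4: [beta@1.1.0] (false && (6 == ((\w.5) (let p = ((\q.(\r.q)) true) in 9))))
step 5: [beta@1.1.1.0] (false && (6 == ((\w.5) (let p = (\r.true) in 9))))
step 6: [let@1.1.1] (false && (6 == ((\w.5) 9)))
step 7: [beta@1.1] (false && (6 == 5))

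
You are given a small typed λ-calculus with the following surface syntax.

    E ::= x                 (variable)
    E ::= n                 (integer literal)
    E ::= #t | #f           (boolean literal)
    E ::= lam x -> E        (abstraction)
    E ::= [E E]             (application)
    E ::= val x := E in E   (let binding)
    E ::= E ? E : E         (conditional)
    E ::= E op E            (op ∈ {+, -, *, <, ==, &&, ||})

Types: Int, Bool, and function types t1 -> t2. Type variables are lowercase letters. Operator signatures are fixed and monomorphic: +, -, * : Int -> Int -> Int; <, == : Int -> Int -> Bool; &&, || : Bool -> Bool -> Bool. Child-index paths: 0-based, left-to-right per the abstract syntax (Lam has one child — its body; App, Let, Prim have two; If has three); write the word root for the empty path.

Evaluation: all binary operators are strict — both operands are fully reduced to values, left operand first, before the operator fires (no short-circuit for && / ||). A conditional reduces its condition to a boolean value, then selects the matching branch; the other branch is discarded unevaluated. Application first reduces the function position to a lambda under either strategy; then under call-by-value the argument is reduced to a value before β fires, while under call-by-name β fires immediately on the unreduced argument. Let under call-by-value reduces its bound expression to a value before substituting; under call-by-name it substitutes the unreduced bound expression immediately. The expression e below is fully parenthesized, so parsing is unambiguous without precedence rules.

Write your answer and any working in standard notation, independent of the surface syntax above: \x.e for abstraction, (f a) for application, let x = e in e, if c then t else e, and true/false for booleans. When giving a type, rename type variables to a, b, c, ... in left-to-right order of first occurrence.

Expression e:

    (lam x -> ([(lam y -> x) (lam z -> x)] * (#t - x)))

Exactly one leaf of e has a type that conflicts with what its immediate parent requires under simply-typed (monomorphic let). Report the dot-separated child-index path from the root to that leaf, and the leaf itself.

Derivation:
x : a
\y._ : b -> a
x : a
\z._ : c -> a
  unify b -> a ~ (c -> a) -> d
  unify b ~ c -> a
  unify a ~ d
_ _ : d
  unify d ~ Int
  unify Bool ~ Int
  FAIL: mismatch Bool ~ Int

Answer: 0.1.0 : true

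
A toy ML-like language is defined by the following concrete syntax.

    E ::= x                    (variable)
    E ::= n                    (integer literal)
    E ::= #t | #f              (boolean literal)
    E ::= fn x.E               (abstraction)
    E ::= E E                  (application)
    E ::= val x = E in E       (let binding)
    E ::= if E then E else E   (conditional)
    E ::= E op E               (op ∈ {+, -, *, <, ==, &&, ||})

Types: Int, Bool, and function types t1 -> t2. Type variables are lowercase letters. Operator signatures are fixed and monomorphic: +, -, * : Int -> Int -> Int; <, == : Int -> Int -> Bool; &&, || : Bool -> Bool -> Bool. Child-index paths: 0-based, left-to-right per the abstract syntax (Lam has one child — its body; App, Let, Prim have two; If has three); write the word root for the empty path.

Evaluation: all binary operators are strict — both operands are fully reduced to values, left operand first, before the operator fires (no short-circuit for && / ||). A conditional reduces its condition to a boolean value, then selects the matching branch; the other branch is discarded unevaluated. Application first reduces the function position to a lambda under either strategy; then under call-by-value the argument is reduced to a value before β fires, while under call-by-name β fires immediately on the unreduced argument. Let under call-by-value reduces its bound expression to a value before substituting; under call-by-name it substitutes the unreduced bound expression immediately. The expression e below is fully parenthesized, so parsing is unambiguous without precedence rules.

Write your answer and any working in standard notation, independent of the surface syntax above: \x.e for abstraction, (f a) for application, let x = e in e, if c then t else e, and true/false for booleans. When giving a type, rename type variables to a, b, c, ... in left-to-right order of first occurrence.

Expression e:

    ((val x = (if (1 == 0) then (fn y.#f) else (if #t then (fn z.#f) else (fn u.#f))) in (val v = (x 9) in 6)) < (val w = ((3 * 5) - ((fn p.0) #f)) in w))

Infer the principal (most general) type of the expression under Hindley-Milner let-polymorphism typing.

Working:
  unify Int ~ Int
  unify Int ~ Int
  unify Bool ~ Bool
\y._ : a -> Bool
  unify Bool ~ Bool
\z._ : b -> Bool
\u._ : c -> Bool
  unify b -> Bool ~ c -> Bool
  unify b ~ c
  unify Bool ~ Bool
  unify a -> Bool ~ c -> Bool
  unify a ~ c
  unify Bool ~ Bool
let x : forall. c -> Bool
x : d -> Bool
  unify d -> Bool ~ Int -> e
  unify d ~ Int
  unify Bool ~ e
_ _ : Bool
let v : Bool
  unify Int ~ Int
  unify Int ~ Int
  unify Int ~ Int
  unify Int ~ Int
\p._ : f -> Int
  unify f -> Int ~ Bool -> g
  unify f ~ Bool
  unify Int ~ g
_ _ : Int
  unify Int ~ Int
let w : Int
w : Int
  unify Int ~ Int

Answer: Bool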